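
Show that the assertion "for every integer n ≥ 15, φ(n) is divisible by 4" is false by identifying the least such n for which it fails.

A counterexample is any integer n ≥ 15 such that φ(n) is not divisible by 4; we check each in order.
For n = 15, 16, 17 the conclusion holds.
n = 18: φ(18) = 6; 6 mod 4 = 2.

n = 18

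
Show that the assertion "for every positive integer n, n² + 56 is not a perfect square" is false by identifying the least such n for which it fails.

Check each positive integer n in order until n² + 56 is a perfect square.
The first 4 eligible values, up to n = 4, all satisfy the conclusion.
n = 5: 5² + 56 = 81 = 9², a perfect square.

n = 5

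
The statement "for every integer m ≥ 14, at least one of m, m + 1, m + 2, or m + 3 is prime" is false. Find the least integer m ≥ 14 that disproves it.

For m = 14, 15, 16, 17, 18, 19, 20, 21, 22, 23 the conclusion holds.
m = 24: 24 = 2 × 12; 25 = 5 × 5; 26 = 2 × 13; 27 = 3 × 9 — all composite.

m = 24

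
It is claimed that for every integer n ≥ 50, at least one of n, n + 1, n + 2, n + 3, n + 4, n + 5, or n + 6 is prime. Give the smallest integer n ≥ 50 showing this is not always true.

n = 90

For n = 50, 51, 52, 53, …, 87, 88, 89 the conclusion holds.
n = 90: 90 = 2 × 45; 91 = 7 × 13; 92 = 2 × 46; 93 = 3 × 31; 94 = 2 × 47; 95 = 5 × 19; 96 = 2 × 48 — all composite.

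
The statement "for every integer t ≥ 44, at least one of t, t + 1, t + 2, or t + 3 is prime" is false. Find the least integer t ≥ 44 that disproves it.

We need the least integer t ≥ 44 for which t, t + 1, t + 2, t + 3 are all composite.
For t = 44, 45, 46, 47 the conclusion holds.
t = 48: 48 = 2 × 24; 49 = 7 × 7; 50 = 2 × 25; 51 = 3 × 17 — all composite.

t = 48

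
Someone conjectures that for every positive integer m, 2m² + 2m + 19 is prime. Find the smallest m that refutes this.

We need the least positive integer m for which 2m² + 2m + 19 is not prime.
For m = 1, 2, 3, 4, …, 15, 16, 17 the conclusion holds.
m = 18: 2m² + 2m + 19 = 703 = 19 × 37, composite.
Thus m = 18 disproves the claim, and no smaller m works.

m = 18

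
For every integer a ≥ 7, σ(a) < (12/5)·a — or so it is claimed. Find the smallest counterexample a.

Check each integer a ≥ 7 in order until the claim fails.
For a = 7, 8, 9, 10, …, 21, 22, 23 the conclusion holds.
a = 24: σ(24) = 60; 60 ≥ 288/5.
Hence a = 24 is a counterexample.

a = 24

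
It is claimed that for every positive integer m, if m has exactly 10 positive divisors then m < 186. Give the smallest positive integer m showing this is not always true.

The first 5 eligible values, up to m = 176, all satisfy the conclusion.
m = 208: τ(208) = 10; 208 ≥ 186.
So m = 208 is the smallest counterexample.

m = 208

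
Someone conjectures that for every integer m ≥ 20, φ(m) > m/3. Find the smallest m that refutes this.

A counterexample is any integer m ≥ 20 such that the claim fails; we check each in order.
The first 4 eligible values, up to m = 23, all satisfy the conclusion.
m = 24: φ(24) = 8 and 24/3 = 8, so φ(24) ≤ 24/3.
Thus m = 24 disproves the claim, and no smaller m works.

m = 24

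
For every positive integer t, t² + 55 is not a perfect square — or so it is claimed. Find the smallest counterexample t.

t = 3

Check each positive integer t in order until t² + 55 is a perfect square.
For t = 1, 2 the conclusion holds.
t = 3: 3² + 55 = 64 = 8², a perfect square.
Thus t = 3 disproves the claim, and no smaller t works.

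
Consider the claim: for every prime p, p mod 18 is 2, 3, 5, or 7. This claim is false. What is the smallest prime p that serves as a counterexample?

p = 11

For p = 2, 3, 5, 7 the conclusion holds.
p = 11: 11 mod 18 = 11 — not in {2, 3, 5, 7}.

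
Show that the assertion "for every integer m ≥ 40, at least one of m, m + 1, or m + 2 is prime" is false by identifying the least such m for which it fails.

m = 44

For m = 40, 41, 42, 43 the conclusion holds.
m = 44: 44 = 2 × 22; 45 = 3 × 15; 46 = 2 × 23 — all composite.
So m = 44 is the smallest counterexample.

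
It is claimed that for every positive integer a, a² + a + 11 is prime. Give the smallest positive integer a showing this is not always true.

Check each positive integer a in order until a² + a + 11 is not prime.
For a = 1, 2, 3, 4, 5, 6, 7, 8, 9 the conclusion holds.
a = 10: a² + a + 11 = 121 = 11 × 11, composite.
Thus a = 10 disproves the claim, and no smaller a works.

a = 10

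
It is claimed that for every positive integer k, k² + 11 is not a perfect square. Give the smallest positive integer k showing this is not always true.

We need the least positive integer k for which k² + 11 is a perfect square.
k = 1: 1² + 11 = 12, not a perfect square.
k = 2: 2² + 11 = 15, not a perfect square.
k = 3: 3² + 11 = 20, not a perfect square.
k = 4: 4² + 11 = 27, not a perfect square.
k = 5: 5² + 11 = 36 = 6², a perfect square.
Thus k = 5 disproves the claim, and no smaller k works.

k = 5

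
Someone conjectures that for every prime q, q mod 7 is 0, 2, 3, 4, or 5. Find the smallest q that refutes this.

We need the least prime q for which the claim fails.
q = 2: 2 mod 7 = 2.
q = 3: 3 mod 7 = 3.
q = 5: 5 mod 7 = 5.
q = 7: 7 mod 7 = 0.
q = 11: 11 mod 7 = 4.
q = 13: 13 mod 7 = 6 — not in {0, 2, 3, 4, 5}.

q = 13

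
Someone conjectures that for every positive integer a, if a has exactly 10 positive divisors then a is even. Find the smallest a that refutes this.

a = 405

Check each positive integer a in order until a has exactly 10 positive divisors but a is odd.
For a = 48, 80, 112, 162, 176, 208, 272, 304, 368 the conclusion holds.
a = 405: divisors of 405: 10 divisors; 405 is odd.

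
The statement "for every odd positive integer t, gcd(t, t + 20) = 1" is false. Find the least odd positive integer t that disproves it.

t = 5

We need the least odd positive integer t for which gcd(t, t + 20) > 1.
For t = 1, 3 the conclusion holds.
t = 5: gcd(5, 25) = 5.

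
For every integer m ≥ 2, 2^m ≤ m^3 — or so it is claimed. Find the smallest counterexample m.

m = 10

The first 8 eligible values, up to m = 9, all satisfy the conclusion.
m = 10: 2^m = 1024 and m^3 = 1000, so 1024 > 1000.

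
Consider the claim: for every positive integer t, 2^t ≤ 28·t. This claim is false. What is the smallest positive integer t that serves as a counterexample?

We need the least positive integer t for which 2^t > 28·t.
The first 7 eligible values, up to t = 7, all satisfy the conclusion.
t = 8: 2^t = 256 and 28·t = 224, so 256 > 224.

t = 8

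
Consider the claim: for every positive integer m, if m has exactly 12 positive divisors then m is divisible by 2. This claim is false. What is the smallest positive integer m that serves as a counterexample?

For m = 60, 72, 84, 90, …, 294, 306, 308 the conclusion holds.
m = 315: τ(315) = 12; 315 mod 2 = 1.

m = 315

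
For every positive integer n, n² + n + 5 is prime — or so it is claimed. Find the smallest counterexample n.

A counterexample is any positive integer n such that n² + n + 5 is not prime; we check each in order.
n = 1: n² + n + 5 = 7, prime.
n = 2: n² + n + 5 = 11, prime.
n = 3: n² + n + 5 = 17, prime.
n = 4: n² + n + 5 = 25 = 5 × 5, composite.
So n = 4 is the smallest counterexample.

n = 4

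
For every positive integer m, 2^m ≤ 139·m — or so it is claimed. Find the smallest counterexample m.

The first 10 eligible values, up to m = 10, all satisfy the conclusion.
m = 11: 2^m = 2048 and 139·m = 1529, so 2048 > 1529.

m = 11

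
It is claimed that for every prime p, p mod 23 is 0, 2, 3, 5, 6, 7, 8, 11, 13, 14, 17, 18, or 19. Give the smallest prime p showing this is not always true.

A counterexample is any prime p such that the claim fails; we check each in order.
The first 13 eligible values, up to p = 41, all satisfy the conclusion.
p = 43: 43 mod 23 = 20 — not in {0, 2, 3, 5, 6, 7, 8, 11, 13, 14, 17, 18, 19}.
So p = 43 is the smallest counterexample.

p = 43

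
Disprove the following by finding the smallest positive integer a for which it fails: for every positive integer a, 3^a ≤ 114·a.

A counterexample is any positive integer a such that 3^a > 114·a; we check each in order.
a = 1: 3^a = 3 and 114·a = 114, so 3 ≤ 114.
a = 2: 3^a = 9 and 114·a = 228, so 9 ≤ 228.
a = 3: 3^a = 27 and 114·a = 342, so 27 ≤ 342.
a = 4: 3^a = 81 and 114·a = 456, so 81 ≤ 456.
a = 5: 3^a = 243 and 114·a = 570, so 243 ≤ 570.
a = 6: 3^a = 729 and 114·a = 684, so 729 > 684.

a = 6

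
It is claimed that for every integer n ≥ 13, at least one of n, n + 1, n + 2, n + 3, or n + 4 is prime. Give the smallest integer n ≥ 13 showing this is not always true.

Check each integer n ≥ 13 in order until n, n + 1, n + 2, n + 3, n + 4 are all composite.
The first 11 eligible values, up to n = 23, all satisfy the conclusion.
n = 24: 24 = 2 × 12; 25 = 5 × 5; 26 = 2 × 13; 27 = 3 × 9; 28 = 2 × 14 — all composite.
Hence n = 24 is a counterexample.

n = 24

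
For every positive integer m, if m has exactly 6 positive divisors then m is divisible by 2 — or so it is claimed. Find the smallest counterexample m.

We need the least positive integer m for which m has exactly 6 positive divisors but m is not divisible by 2.
The first 6 eligible values, up to m = 44, all satisfy the conclusion.
m = 45: τ(45) = 6; 45 mod 2 = 1.

m = 45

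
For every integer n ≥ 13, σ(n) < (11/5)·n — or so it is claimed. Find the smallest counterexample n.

n = 24

Check each integer n ≥ 13 in order until the claim fails.
For n = 13, 14, 15, 16, …, 21, 22, 23 the conclusion holds.
n = 24: σ(24) = 60; 60 ≥ 264/5.
Thus n = 24 disproves the claim, and no smaller n works.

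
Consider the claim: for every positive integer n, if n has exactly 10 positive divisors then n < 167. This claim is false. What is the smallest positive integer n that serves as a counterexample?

n = 176

n = 48: τ(48) = 10; 48 < 167.
n = 80: τ(80) = 10; 80 < 167.
n = 112: τ(112) = 10; 112 < 167.
n = 162: τ(162) = 10; 162 < 167.
n = 176: τ(176) = 10; 176 ≥ 167.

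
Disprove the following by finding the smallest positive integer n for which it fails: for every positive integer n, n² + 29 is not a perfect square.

We need the least positive integer n for which n² + 29 is a perfect square.
For n = 1, 2, 3, 4, …, 11, 12, 13 the conclusion holds.
n = 14: 14² + 29 = 225 = 15², a perfect square.
Hence n = 14 is a counterexample.

n = 14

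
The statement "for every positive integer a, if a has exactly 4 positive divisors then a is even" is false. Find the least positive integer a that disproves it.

The first 4 eligible values, up to a = 14, all satisfy the conclusion.
a = 15: divisors of 15: 1, 3, 5, 15; 15 is odd.
Thus a = 15 disproves the claim, and no smaller a works.

a = 15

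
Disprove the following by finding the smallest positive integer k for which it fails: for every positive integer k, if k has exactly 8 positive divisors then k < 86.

k = 88

A counterexample is any positive integer k such that k has exactly 8 positive divisors but the claim fails; we check each in order.
For k = 24, 30, 40, 42, 54, 56, 66, 70, 78 the conclusion holds.
k = 88: τ(88) = 8; 88 ≥ 86.
Thus k = 88 disproves the claim, and no smaller k works.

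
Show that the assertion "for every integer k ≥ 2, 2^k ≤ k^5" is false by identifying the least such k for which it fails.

k = 23

A counterexample is any integer k ≥ 2 such that 2^k > k^5; we check each in order.
For k = 2, 3, 4, 5, …, 20, 21, 22 the conclusion holds.
k = 23: 2^k = 8388608 and k^5 = 6436343, so 8388608 > 6436343.
So k = 23 is the smallest counterexample.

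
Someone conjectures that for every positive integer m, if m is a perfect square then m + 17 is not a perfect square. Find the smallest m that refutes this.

The first 7 eligible values, up to m = 49, all satisfy the conclusion.
m = 64: 64 = 8² and 64 + 17 = 81 = 9².
So m = 64 is the smallest counterexample.

m = 64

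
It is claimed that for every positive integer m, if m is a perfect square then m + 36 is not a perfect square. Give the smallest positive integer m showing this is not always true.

m = 64

A counterexample is any positive integer m such that m is a perfect square but m + 36 is a perfect square; we check each in order.
m = 1: 1 + 36 = 37, not a perfect square.
m = 4: 4 + 36 = 40, not a perfect square.
m = 9: 9 + 36 = 45, not a perfect square.
m = 16: 16 + 36 = 52, not a perfect square.
m = 25: 25 + 36 = 61, not a perfect square.
m = 36: 36 + 36 = 72, not a perfect square.
m = 49: 49 + 36 = 85, not a perfect square.
m = 64: 64 = 8² and 64 + 36 = 100 = 10².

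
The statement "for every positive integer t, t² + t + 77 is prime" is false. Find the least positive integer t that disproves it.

Check each positive integer t in order until t² + t + 77 is not prime.
The first 5 eligible values, up to t = 5, all satisfy the conclusion.
t = 6: t² + t + 77 = 119 = 7 × 17, composite.
Thus t = 6 disproves the claim, and no smaller t works.

t = 6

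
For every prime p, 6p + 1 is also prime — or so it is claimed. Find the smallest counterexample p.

Check each prime p in order until 6p + 1 is not prime.
p = 2: 6p + 1 = 13, prime.
p = 3: 6p + 1 = 19, prime.
p = 5: 6p + 1 = 31, prime.
p = 7: 6p + 1 = 43, prime.
p = 11: 6p + 1 = 67, prime.
p = 13: 6p + 1 = 79, prime.
p = 17: 6p + 1 = 103, prime.
p = 19: 6p + 1 = 115 = 5 × 23, not prime.
Thus p = 19 disproves the claim, and no smaller p works.

p = 19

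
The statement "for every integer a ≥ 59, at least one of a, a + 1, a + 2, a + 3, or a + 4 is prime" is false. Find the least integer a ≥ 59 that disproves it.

A counterexample is any integer a ≥ 59 such that a, a + 1, a + 2, a + 3, a + 4 are all composite; we check each in order.
a = 59: 59 is prime.
a = 60: 61 is prime.
a = 61: 61 is prime.
a = 62: 62 = 2 × 31; 63 = 3 × 21; 64 = 2 × 32; 65 = 5 × 13; 66 = 2 × 33 — all composite.
So a = 62 is the smallest counterexample.

a = 62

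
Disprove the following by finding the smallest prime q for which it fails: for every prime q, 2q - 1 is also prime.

q = 5

For q = 2, 3 the conclusion holds.
q = 5: 2q - 1 = 9 = 3 × 3, not prime.
Hence q = 5 is a counterexample.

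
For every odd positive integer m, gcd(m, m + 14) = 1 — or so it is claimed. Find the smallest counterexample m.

For m = 1, 3, 5 the conclusion holds.
m = 7: gcd(7, 21) = 7.
So m = 7 is the smallest counterexample.

m = 7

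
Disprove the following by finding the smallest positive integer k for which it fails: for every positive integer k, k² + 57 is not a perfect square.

k = 1: 1² + 57 = 58, not a perfect square.
k = 2: 2² + 57 = 61, not a perfect square.
k = 3: 3² + 57 = 66, not a perfect square.
k = 4: 4² + 57 = 73, not a perfect square.
k = 5: 5² + 57 = 82, not a perfect square.
k = 6: 6² + 57 = 93, not a perfect square.
k = 7: 7² + 57 = 106, not a perfect square.
k = 8: 8² + 57 = 121 = 11², a perfect square.

k = 8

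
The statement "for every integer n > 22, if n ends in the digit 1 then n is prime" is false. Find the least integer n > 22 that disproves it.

We need the least integer n > 22 for which n ends in the digit 1 but n is not prime.
For n = 31, 41 the conclusion holds.
n = 51: 51 ends in 1; 51 = 3 × 17, composite.
Thus n = 51 disproves the claim, and no smaller n works.

n = 51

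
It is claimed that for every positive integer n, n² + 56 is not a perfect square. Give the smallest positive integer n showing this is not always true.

A counterexample is any positive integer n such that n² + 56 is a perfect square; we check each in order.
The first 4 eligible values, up to n = 4, all satisfy the conclusion.
n = 5: 5² + 56 = 81 = 9², a perfect square.

n = 5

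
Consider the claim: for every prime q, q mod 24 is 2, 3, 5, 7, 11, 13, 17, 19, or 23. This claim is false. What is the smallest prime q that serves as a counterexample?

q = 73

A counterexample is any prime q such that the claim fails; we check each in order.
The first 20 eligible values, up to q = 71, all satisfy the conclusion.
q = 73: 73 mod 24 = 1 — not in {2, 3, 5, 7, 11, 13, 17, 19, 23}.
Hence q = 73 is a counterexample.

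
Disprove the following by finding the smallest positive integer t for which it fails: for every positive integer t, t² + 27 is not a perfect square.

t = 3

Check each positive integer t in order until t² + 27 is a perfect square.
t = 1: 1² + 27 = 28, not a perfect square.
t = 2: 2² + 27 = 31, not a perfect square.
t = 3: 3² + 27 = 36 = 6², a perfect square.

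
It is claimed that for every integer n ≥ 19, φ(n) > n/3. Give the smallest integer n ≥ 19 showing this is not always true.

n = 24

n = 19: φ(19) = 18 and 19/3 = 19/3, so φ(19) > 19/3.
n = 20: φ(20) = 8 and 20/3 = 20/3, so φ(20) > 20/3.
n = 21: φ(21) = 12 and 21/3 = 7, so φ(21) > 21/3.
n = 22: φ(22) = 10 and 22/3 = 22/3, so φ(22) > 22/3.
n = 23: φ(23) = 22 and 23/3 = 23/3, so φ(23) > 23/3.
n = 24: φ(24) = 8 and 24/3 = 8, so φ(24) ≤ 24/3.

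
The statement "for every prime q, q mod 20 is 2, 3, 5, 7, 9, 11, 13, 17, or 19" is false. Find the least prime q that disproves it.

For q = 2, 3, 5, 7, …, 29, 31, 37 the conclusion holds.
q = 41: 41 mod 20 = 1 — not in {2, 3, 5, 7, 9, 11, 13, 17, 19}.

q = 41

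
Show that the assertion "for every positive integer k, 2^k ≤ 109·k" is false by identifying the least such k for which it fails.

A counterexample is any positive integer k such that 2^k > 109·k; we check each in order.
The first 10 eligible values, up to k = 10, all satisfy the conclusion.
k = 11: 2^k = 2048 and 109·k = 1199, so 2048 > 1199.

k = 11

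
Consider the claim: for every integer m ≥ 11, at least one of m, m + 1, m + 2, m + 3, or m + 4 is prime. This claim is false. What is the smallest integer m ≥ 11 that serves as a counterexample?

We need the least integer m ≥ 11 for which m, m + 1, m + 2, m + 3, m + 4 are all composite.
For m = 11, 12, 13, 14, …, 21, 22, 23 the conclusion holds.
m = 24: 24 = 2 × 12; 25 = 5 × 5; 26 = 2 × 13; 27 = 3 × 9; 28 = 2 × 14 — all composite.

m = 24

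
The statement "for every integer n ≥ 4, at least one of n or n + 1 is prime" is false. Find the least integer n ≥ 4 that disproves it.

Check each integer n ≥ 4 in order until n, n + 1 are both composite.
The first 4 eligible values, up to n = 7, all satisfy the conclusion.
n = 8: 8 = 2 × 4; 9 = 3 × 3 — both composite.
Thus n = 8 disproves the claim, and no smaller n works.

n = 8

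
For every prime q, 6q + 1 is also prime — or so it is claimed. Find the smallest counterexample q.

A counterexample is any prime q such that 6q + 1 is not prime; we check each in order.
q = 2: 6q + 1 = 13, prime.
q = 3: 6q + 1 = 19, prime.
q = 5: 6q + 1 = 31, prime.
q = 7: 6q + 1 = 43, prime.
q = 11: 6q + 1 = 67, prime.
q = 13: 6q + 1 = 79, prime.
q = 17: 6q + 1 = 103, prime.
q = 19: 6q + 1 = 115 = 5 × 23, not prime.
Hence q = 19 is a counterexample.

q = 19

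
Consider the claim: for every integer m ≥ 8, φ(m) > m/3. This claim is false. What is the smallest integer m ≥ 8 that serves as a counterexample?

m = 8: φ(8) = 4 and 8/3 = 8/3, so φ(8) > 8/3.
m = 9: φ(9) = 6 and 9/3 = 3, so φ(9) > 9/3.
m = 10: φ(10) = 4 and 10/3 = 10/3, so φ(10) > 10/3.
m = 11: φ(11) = 10 and 11/3 = 11/3, so φ(11) > 11/3.
m = 12: φ(12) = 4 and 12/3 = 4, so φ(12) ≤ 12/3.
Hence m = 12 is a counterexample.

m = 12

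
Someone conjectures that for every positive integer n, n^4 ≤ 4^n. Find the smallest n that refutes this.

A counterexample is any positive integer n such that n^4 > 4^n; we check each in order.
For n = 1, 2 the conclusion holds.
n = 3: n^4 = 81 and 4^n = 64, so 81 > 64.

n = 3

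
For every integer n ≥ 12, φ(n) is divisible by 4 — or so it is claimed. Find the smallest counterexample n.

We need the least integer n ≥ 12 for which φ(n) is not divisible by 4.
n = 12: φ(12) = 4; 4 mod 4 = 0.
n = 13: φ(13) = 12; 12 mod 4 = 0.
n = 14: φ(14) = 6; 6 mod 4 = 2.
Thus n = 14 disproves the claim, and no smaller n works.

n = 14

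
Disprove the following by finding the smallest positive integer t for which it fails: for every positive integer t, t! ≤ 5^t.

A counterexample is any positive integer t such that t! > 5^t; we check each in order.
For t = 1, 2, 3, 4, …, 9, 10, 11 the conclusion holds.
t = 12: t! = 479001600 and 5^t = 244140625, so 479001600 > 244140625.
Hence t = 12 is a counterexample.

t = 12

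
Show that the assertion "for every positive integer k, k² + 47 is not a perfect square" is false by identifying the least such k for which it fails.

For k = 1, 2, 3, 4, …, 20, 21, 22 the conclusion holds.
k = 23: 23² + 47 = 576 = 24², a perfect square.

k = 23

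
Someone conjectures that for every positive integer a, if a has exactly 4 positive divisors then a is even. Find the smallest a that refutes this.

a = 15

Check each positive integer a in order until a has exactly 4 positive divisors but a is odd.
For a = 6, 8, 10, 14 the conclusion holds.
a = 15: divisors of 15: 1, 3, 5, 15; 15 is odd.
Hence a = 15 is a counterexample.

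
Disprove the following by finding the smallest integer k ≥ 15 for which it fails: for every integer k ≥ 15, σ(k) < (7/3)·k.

k = 24

For k = 15, 16, 17, 18, 19, 20, 21, 22, 23 the conclusion holds.
k = 24: σ(24) = 60; 60 ≥ 56.
So k = 24 is the smallest counterexample.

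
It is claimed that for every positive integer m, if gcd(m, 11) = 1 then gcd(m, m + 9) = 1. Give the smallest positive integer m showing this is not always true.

m = 3

We need the least positive integer m for which gcd(m, 11) = 1 but gcd(m, m + 9) > 1.
For m = 1, 2 the conclusion holds.
m = 3: gcd(3, 12) = 3.
Thus m = 3 disproves the claim, and no smaller m works.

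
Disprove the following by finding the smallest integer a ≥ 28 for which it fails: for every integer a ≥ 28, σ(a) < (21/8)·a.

a = 60

The first 32 eligible values, up to a = 59, all satisfy the conclusion.
a = 60: σ(60) = 168; 168 ≥ 315/2.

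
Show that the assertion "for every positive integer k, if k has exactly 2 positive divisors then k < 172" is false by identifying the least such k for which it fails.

Check each positive integer k in order until k has exactly 2 positive divisors but the claim fails.
The first 39 eligible values, up to k = 167, all satisfy the conclusion.
k = 173: τ(173) = 2; 173 ≥ 172.

k = 173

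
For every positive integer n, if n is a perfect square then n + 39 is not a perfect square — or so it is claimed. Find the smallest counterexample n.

n = 25

A counterexample is any positive integer n such that n is a perfect square but n + 39 is a perfect square; we check each in order.
The first 4 eligible values, up to n = 16, all satisfy the conclusion.
n = 25: 25 = 5² and 25 + 39 = 64 = 8².
So n = 25 is the smallest counterexample.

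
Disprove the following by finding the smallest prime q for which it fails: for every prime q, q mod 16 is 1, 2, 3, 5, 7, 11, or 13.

Check each prime q in order until the claim fails.
For q = 2, 3, 5, 7, 11, 13, 17, 19, 23, 29 the conclusion holds.
q = 31: 31 mod 16 = 15 — not in {1, 2, 3, 5, 7, 11, 13}.

q = 31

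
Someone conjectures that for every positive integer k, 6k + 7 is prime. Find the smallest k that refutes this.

k = 3

For k = 1, 2 the conclusion holds.
k = 3: 6k + 7 = 25 = 5 × 5, composite.
Hence k = 3 is a counterexample.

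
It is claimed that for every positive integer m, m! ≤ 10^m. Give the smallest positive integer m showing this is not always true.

For m = 1, 2, 3, 4, …, 22, 23, 24 the conclusion holds.
m = 25: m! = 15511210043330985984000000 and 10^m = 10000000000000000000000000, so 15511210043330985984000000 > 10000000000000000000000000.

m = 25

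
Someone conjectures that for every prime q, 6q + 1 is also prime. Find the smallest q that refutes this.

Check each prime q in order until 6q + 1 is not prime.
q = 2: 6q + 1 = 13, prime.
q = 3: 6q + 1 = 19, prime.
q = 5: 6q + 1 = 31, prime.
q = 7: 6q + 1 = 43, prime.
q = 11: 6q + 1 = 67, prime.
q = 13: 6q + 1 = 79, prime.
q = 17: 6q + 1 = 103, prime.
q = 19: 6q + 1 = 115 = 5 × 23, not prime.
So q = 19 is the smallest counterexample.

q = 19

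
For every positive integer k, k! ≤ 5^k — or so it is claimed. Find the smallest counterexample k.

For k = 1, 2, 3, 4, …, 9, 10, 11 the conclusion holds.
k = 12: k! = 479001600 and 5^k = 244140625, so 479001600 > 244140625.
Hence k = 12 is a counterexample.

k = 12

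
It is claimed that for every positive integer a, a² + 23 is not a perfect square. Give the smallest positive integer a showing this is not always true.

A counterexample is any positive integer a such that a² + 23 is a perfect square; we check each in order.
For a = 1, 2, 3, 4, 5, 6, 7, 8, 9, 10 the conclusion holds.
a = 11: 11² + 23 = 144 = 12², a perfect square.
Hence a = 11 is a counterexample.

a = 11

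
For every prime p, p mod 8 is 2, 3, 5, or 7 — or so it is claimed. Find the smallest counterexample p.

p = 17

Check each prime p in order until the claim fails.
For p = 2, 3, 5, 7, 11, 13 the conclusion holds.
p = 17: 17 mod 8 = 1 — not in {2, 3, 5, 7}.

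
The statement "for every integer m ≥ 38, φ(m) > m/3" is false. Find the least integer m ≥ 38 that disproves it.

m = 42

We need the least integer m ≥ 38 for which the claim fails.
For m = 38, 39, 40, 41 the conclusion holds.
m = 42: φ(42) = 12 and 42/3 = 14, so φ(42) ≤ 42/3.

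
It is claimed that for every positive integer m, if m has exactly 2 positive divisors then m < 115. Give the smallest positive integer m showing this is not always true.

The first 30 eligible values, up to m = 113, all satisfy the conclusion.
m = 127: τ(127) = 2; 127 ≥ 115.

m = 127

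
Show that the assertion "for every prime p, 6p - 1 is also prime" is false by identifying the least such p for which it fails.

For p = 2, 3, 5, 7 the conclusion holds.
p = 11: 6p - 1 = 65 = 5 × 13, not prime.

p = 11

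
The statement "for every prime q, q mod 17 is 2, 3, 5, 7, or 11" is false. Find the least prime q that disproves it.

Check each prime q in order until the claim fails.
The first 5 eligible values, up to q = 11, all satisfy the conclusion.
q = 13: 13 mod 17 = 13 — not in {2, 3, 5, 7, 11}.
So q = 13 is the smallest counterexample.

q = 13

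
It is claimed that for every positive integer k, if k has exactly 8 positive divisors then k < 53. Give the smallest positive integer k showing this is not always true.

Check each positive integer k in order until k has exactly 8 positive divisors but the claim fails.
k = 24: τ(24) = 8; 24 < 53.
k = 30: τ(30) = 8; 30 < 53.
k = 40: τ(40) = 8; 40 < 53.
k = 42: τ(42) = 8; 42 < 53.
k = 54: τ(54) = 8; 54 ≥ 53.
So k = 54 is the smallest counterexample.

k = 54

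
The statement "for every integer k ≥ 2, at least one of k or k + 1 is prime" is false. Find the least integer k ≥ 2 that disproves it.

We need the least integer k ≥ 2 for which k, k + 1 are both composite.
The first 6 eligible values, up to k = 7, all satisfy the conclusion.
k = 8: 8 = 2 × 4; 9 = 3 × 3 — both composite.

k = 8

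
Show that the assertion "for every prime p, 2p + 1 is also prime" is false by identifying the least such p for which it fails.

p = 7

We need the least prime p for which 2p + 1 is not prime.
For p = 2, 3, 5 the conclusion holds.
p = 7: 2p + 1 = 15 = 3 × 5, not prime.
Thus p = 7 disproves the claim, and no smaller p works.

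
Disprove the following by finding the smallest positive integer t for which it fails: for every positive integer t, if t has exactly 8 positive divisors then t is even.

t = 105

A counterexample is any positive integer t such that t has exactly 8 positive divisors but t is odd; we check each in order.
For t = 24, 30, 40, 42, …, 88, 102, 104 the conclusion holds.
t = 105: divisors of 105: 1, 3, 5, 7, 15, 21, 35, 105; 105 is odd.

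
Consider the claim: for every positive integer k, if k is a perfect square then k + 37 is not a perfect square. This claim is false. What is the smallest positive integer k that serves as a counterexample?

k = 324

For k = 1, 4, 9, 16, …, 225, 256, 289 the conclusion holds.
k = 324: 324 = 18² and 324 + 37 = 361 = 19².
Hence k = 324 is a counterexample.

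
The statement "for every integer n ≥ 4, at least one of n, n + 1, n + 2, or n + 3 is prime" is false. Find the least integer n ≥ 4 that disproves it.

Check each integer n ≥ 4 in order until n, n + 1, n + 2, n + 3 are all composite.
For n = 4, 5, 6, 7, …, 21, 22, 23 the conclusion holds.
n = 24: 24 = 2 × 12; 25 = 5 × 5; 26 = 2 × 13; 27 = 3 × 9 — all composite.
Hence n = 24 is a counterexample.

n = 24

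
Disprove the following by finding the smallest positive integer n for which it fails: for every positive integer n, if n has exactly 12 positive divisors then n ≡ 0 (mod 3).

Check each positive integer n in order until n has exactly 12 positive divisors but the claim fails.
n = 60: τ(60) = 12; 60 ≡ 0 (mod 3).
n = 72: τ(72) = 12; 72 ≡ 0 (mod 3).
n = 84: τ(84) = 12; 84 ≡ 0 (mod 3).
n = 90: τ(90) = 12; 90 ≡ 0 (mod 3).
n = 96: τ(96) = 12; 96 ≡ 0 (mod 3).
n = 108: τ(108) = 12; 108 ≡ 0 (mod 3).
n = 126: τ(126) = 12; 126 ≡ 0 (mod 3).
n = 132: τ(132) = 12; 132 ≡ 0 (mod 3).
n = 140: τ(140) = 12; 140 ≡ 2 (mod 3).
So n = 140 is the smallest counterexample.

n = 140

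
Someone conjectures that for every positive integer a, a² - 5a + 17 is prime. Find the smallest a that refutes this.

a = 13

A counterexample is any positive integer a such that a² - 5a + 17 is not prime; we check each in order.
For a = 1, 2, 3, 4, …, 10, 11, 12 the conclusion holds.
a = 13: a² - 5a + 17 = 121 = 11 × 11, composite.
Thus a = 13 disproves the claim, and no smaller a works.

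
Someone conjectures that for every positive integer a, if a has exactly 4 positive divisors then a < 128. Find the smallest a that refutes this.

a = 129

The first 40 eligible values, up to a = 125, all satisfy the conclusion.
a = 129: τ(129) = 4; 129 ≥ 128.
So a = 129 is the smallest counterexample.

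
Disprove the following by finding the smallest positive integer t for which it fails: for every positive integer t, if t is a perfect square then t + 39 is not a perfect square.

t = 25

Check each positive integer t in order until t is a perfect square but t + 39 is a perfect square.
For t = 1, 4, 9, 16 the conclusion holds.
t = 25: 25 = 5² and 25 + 39 = 64 = 8².
Thus t = 25 disproves the claim, and no smaller t works.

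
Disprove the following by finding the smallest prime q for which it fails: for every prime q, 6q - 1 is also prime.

q = 11

For q = 2, 3, 5, 7 the conclusion holds.
q = 11: 6q - 1 = 65 = 5 × 13, not prime.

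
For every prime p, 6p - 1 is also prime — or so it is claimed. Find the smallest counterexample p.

p = 11

A counterexample is any prime p such that 6p - 1 is not prime; we check each in order.
p = 2: 6p - 1 = 11, prime.
p = 3: 6p - 1 = 17, prime.
p = 5: 6p - 1 = 29, prime.
p = 7: 6p - 1 = 41, prime.
p = 11: 6p - 1 = 65 = 5 × 13, not prime.
Thus p = 11 disproves the claim, and no smaller p works.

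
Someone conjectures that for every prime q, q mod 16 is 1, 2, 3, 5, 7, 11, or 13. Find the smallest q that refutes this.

For q = 2, 3, 5, 7, 11, 13, 17, 19, 23, 29 the conclusion holds.
q = 31: 31 mod 16 = 15 — not in {1, 2, 3, 5, 7, 11, 13}.
Thus q = 31 disproves the claim, and no smaller q works.

q = 31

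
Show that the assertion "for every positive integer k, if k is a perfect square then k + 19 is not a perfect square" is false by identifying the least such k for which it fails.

The first 8 eligible values, up to k = 64, all satisfy the conclusion.
k = 81: 81 = 9² and 81 + 19 = 100 = 10².
Thus k = 81 disproves the claim, and no smaller k works.

k = 81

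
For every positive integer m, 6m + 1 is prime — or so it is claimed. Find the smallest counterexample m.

For m = 1, 2, 3 the conclusion holds.
m = 4: 6m + 1 = 25 = 5 × 5, composite.
Hence m = 4 is a counterexample.

m = 4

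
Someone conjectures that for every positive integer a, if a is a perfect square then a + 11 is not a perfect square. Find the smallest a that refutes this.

A counterexample is any positive integer a such that a is a perfect square but a + 11 is a perfect square; we check each in order.
For a = 1, 4, 9, 16 the conclusion holds.
a = 25: 25 = 5² and 25 + 11 = 36 = 6².
Hence a = 25 is a counterexample.

a = 25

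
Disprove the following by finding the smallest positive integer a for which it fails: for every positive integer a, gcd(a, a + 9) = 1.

a = 3

A counterexample is any positive integer a such that gcd(a, a + 9) > 1; we check each in order.
For a = 1, 2 the conclusion holds.
a = 3: gcd(3, 12) = 3.
Hence a = 3 is a counterexample.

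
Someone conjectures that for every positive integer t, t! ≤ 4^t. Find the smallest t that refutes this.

We need the least positive integer t for which t! > 4^t.
t = 1: t! = 1 and 4^t = 4, so 1 ≤ 4.
t = 2: t! = 2 and 4^t = 16, so 2 ≤ 16.
t = 3: t! = 6 and 4^t = 64, so 6 ≤ 64.
t = 4: t! = 24 and 4^t = 256, so 24 ≤ 256.
t = 5: t! = 120 and 4^t = 1024, so 120 ≤ 1024.
t = 6: t! = 720 and 4^t = 4096, so 720 ≤ 4096.
t = 7: t! = 5040 and 4^t = 16384, so 5040 ≤ 16384.
t = 8: t! = 40320 and 4^t = 65536, so 40320 ≤ 65536.
t = 9: t! = 362880 and 4^t = 262144, so 362880 > 262144.
Hence t = 9 is a counterexample.

t = 9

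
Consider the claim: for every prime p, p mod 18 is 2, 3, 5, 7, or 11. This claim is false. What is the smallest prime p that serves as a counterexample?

p = 13

Check each prime p in order until the claim fails.
The first 5 eligible values, up to p = 11, all satisfy the conclusion.
p = 13: 13 mod 18 = 13 — not in {2, 3, 5, 7, 11}.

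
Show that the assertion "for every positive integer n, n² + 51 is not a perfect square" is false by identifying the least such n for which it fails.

n = 7

A counterexample is any positive integer n such that n² + 51 is a perfect square; we check each in order.
n = 1: 1² + 51 = 52, not a perfect square.
n = 2: 2² + 51 = 55, not a perfect square.
n = 3: 3² + 51 = 60, not a perfect square.
n = 4: 4² + 51 = 67, not a perfect square.
n = 5: 5² + 51 = 76, not a perfect square.
n = 6: 6² + 51 = 87, not a perfect square.
n = 7: 7² + 51 = 100 = 10², a perfect square.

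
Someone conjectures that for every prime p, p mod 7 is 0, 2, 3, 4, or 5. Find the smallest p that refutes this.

p = 13

We need the least prime p for which the claim fails.
p = 2: 2 mod 7 = 2.
p = 3: 3 mod 7 = 3.
p = 5: 5 mod 7 = 5.
p = 7: 7 mod 7 = 0.
p = 11: 11 mod 7 = 4.
p = 13: 13 mod 7 = 6 — not in {0, 2, 3, 4, 5}.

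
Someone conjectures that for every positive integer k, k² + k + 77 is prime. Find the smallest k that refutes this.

k = 6

We need the least positive integer k for which k² + k + 77 is not prime.
The first 5 eligible values, up to k = 5, all satisfy the conclusion.
k = 6: k² + k + 77 = 119 = 7 × 17, composite.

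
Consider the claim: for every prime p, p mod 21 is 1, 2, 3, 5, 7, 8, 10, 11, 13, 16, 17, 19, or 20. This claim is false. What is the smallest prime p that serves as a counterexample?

A counterexample is any prime p such that the claim fails; we check each in order.
The first 18 eligible values, up to p = 61, all satisfy the conclusion.
p = 67: 67 mod 21 = 4 — not in {1, 2, 3, 5, 7, 8, 10, 11, 13, 16, 17, 19, 20}.
So p = 67 is the smallest counterexample.

p = 67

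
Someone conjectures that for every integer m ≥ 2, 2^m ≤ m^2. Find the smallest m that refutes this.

A counterexample is any integer m ≥ 2 such that 2^m > m^2; we check each in order.
For m = 2, 3, 4 the conclusion holds.
m = 5: 2^m = 32 and m^2 = 25, so 32 > 25.

m = 5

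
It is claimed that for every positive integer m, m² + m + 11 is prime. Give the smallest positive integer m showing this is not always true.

m = 10

Check each positive integer m in order until m² + m + 11 is not prime.
For m = 1, 2, 3, 4, 5, 6, 7, 8, 9 the conclusion holds.
m = 10: m² + m + 11 = 121 = 11 × 11, composite.
So m = 10 is the smallest counterexample.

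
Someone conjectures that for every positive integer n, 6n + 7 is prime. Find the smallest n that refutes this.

A counterexample is any positive integer n such that 6n + 7 is not prime; we check each in order.
n = 1: 6n + 7 = 13, prime.
n = 2: 6n + 7 = 19, prime.
n = 3: 6n + 7 = 25 = 5 × 5, composite.
Thus n = 3 disproves the claim, and no smaller n works.

n = 3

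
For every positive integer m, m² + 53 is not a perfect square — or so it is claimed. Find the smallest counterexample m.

For m = 1, 2, 3, 4, …, 23, 24, 25 the conclusion holds.
m = 26: 26² + 53 = 729 = 27², a perfect square.

m = 26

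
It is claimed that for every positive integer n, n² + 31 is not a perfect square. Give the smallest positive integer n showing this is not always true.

n = 15

A counterexample is any positive integer n such that n² + 31 is a perfect square; we check each in order.
The first 14 eligible values, up to n = 14, all satisfy the conclusion.
n = 15: 15² + 31 = 256 = 16², a perfect square.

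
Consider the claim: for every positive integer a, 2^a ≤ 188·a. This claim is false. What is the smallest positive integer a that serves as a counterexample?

A counterexample is any positive integer a such that 2^a > 188·a; we check each in order.
The first 11 eligible values, up to a = 11, all satisfy the conclusion.
a = 12: 2^a = 4096 and 188·a = 2256, so 4096 > 2256.

a = 12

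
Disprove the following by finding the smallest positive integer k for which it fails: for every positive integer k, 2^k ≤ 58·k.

Check each positive integer k in order until 2^k > 58·k.
For k = 1, 2, 3, 4, 5, 6, 7, 8, 9 the conclusion holds.
k = 10: 2^k = 1024 and 58·k = 580, so 1024 > 580.
Hence k = 10 is a counterexample.

k = 10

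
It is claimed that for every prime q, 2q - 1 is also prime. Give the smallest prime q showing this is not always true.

q = 5

For q = 2, 3 the conclusion holds.
q = 5: 2q - 1 = 9 = 3 × 3, not prime.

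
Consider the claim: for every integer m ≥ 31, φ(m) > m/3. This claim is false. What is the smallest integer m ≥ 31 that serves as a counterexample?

m = 36

We need the least integer m ≥ 31 for which the claim fails.
For m = 31, 32, 33, 34, 35 the conclusion holds.
m = 36: φ(36) = 12 and 36/3 = 12, so φ(36) ≤ 36/3.
Thus m = 36 disproves the claim, and no smaller m works.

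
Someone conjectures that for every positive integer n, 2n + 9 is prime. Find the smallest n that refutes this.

For n = 1, 2 the conclusion holds.
n = 3: 2n + 9 = 15 = 3 × 5, composite.
So n = 3 is the smallest counterexample.

n = 3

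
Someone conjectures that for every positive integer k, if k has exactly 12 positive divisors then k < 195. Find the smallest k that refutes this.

k = 198

For k = 60, 72, 84, 90, …, 150, 156, 160 the conclusion holds.
k = 198: τ(198) = 12; 198 ≥ 195.
So k = 198 is the smallest counterexample.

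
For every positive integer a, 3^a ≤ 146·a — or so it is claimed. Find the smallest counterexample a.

a = 7

a = 1: 3^a = 3 and 146·a = 146, so 3 ≤ 146.
a = 2: 3^a = 9 and 146·a = 292, so 9 ≤ 292.
a = 3: 3^a = 27 and 146·a = 438, so 27 ≤ 438.
a = 4: 3^a = 81 and 146·a = 584, so 81 ≤ 584.
a = 5: 3^a = 243 and 146·a = 730, so 243 ≤ 730.
a = 6: 3^a = 729 and 146·a = 876, so 729 ≤ 876.
a = 7: 3^a = 2187 and 146·a = 1022, so 2187 > 1022.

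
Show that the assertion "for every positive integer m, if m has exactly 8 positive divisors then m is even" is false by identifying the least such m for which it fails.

Check each positive integer m in order until m has exactly 8 positive divisors but m is odd.
The first 12 eligible values, up to m = 104, all satisfy the conclusion.
m = 105: divisors of 105: 1, 3, 5, 7, 15, 21, 35, 105; 105 is odd.

m = 105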